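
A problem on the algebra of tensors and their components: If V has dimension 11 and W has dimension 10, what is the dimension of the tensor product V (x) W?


The dimension of a tensor product is the product of dimensions.
dim(V) = 11, dim(W) = 10
dim(V (x) W) = 11 * 10 = 110

110


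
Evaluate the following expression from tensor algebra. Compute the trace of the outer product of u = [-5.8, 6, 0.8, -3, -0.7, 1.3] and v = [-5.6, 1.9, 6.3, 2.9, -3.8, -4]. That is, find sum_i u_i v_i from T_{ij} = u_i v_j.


The outer product gives T_{ij} = u_i v_j.
The trace (contraction) is Tr(T) = sum_i T_{ii} = sum_i u_i v_i.
Diagonal entries:
T_{11} = u_1 * v_1 = -5.8 * -5.6 = 32.48
T_{22} = u_2 * v_2 = 6 * 1.9 = 11.4
T_{33} = u_3 * v_3 = 0.8 * 6.3 = 5.04
T_{44} = u_4 * v_4 = -3 * 2.9 = -8.7
T_{55} = u_5 * v_5 = -0.7 * -3.8 = 2.66
T_{66} = u_6 * v_6 = 1.3 * -4 = -5.2
Tr(T) = 32.48 + 11.4 + 5.04 + -8.7 + 2.66 + -5.2 = 37.68

37.68


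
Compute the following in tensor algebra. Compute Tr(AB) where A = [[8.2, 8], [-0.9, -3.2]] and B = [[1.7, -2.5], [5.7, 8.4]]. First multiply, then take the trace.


Tr(AB) = sum_i (AB)_{ii} where (AB)_{ii} = sum_k A_{ik} B_{ki}.
(AB)_{11} = 8.2*1.7 + 8*5.7 = 59.54
(AB)_{22} = -0.9*-2.5 + -3.2*8.4 = -24.63
Tr(AB) = 59.54 + -24.63 = 34.91

34.91


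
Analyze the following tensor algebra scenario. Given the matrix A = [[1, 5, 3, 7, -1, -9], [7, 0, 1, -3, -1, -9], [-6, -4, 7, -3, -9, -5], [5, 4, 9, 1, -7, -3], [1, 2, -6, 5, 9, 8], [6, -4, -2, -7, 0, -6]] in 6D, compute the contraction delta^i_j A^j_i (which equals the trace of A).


The contraction (trace) of a rank-2 tensor is the sum of its diagonal elements.
Diagonal entries: A[1,1] = 1, A[2,2] = 0, A[3,3] = 7, A[4,4] = 1, A[5,5] = 9, A[6,6] = -6
Tr(A) = 1 + 0 + 7 + 1 + 9 + -6 = 12

12


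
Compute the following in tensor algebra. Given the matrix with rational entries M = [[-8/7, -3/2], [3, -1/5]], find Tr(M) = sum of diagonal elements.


The trace is the sum of diagonal entries.
Diagonal: M[1,1] = -8/7, M[2,2] = -1/5
Tr(M) = -8/7 + -1/5
Computing step by step:
After adding M[1,1]: -8/7
After adding M[2,2]: -47/35
Tr(M) = -47/35

-47/35


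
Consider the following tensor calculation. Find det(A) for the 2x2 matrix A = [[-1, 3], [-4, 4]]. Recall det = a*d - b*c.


For a 2x2 matrix [[a, b], [c, d]], det = a*d - b*c.
a = -1, b = 3, c = -4, d = 4
a*d = -1 * 4 = -4
b*c = 3 * -4 = -12
det = -4 - -12 = 8

8


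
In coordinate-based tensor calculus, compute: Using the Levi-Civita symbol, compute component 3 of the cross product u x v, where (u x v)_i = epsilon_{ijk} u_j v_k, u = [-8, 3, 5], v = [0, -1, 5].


(u x v)_3 = sum_{j,k} epsilon_{3jk} u_j v_k. Only permutations of (1,2,3) contribute; the two non-zero terms are:
eps_{312} u_1 v_2 = 1 * -8 * -1 = 8
eps_{321} u_2 v_1 = -1 * 3 * 0 = 0
(u x v)_3 = 8

8


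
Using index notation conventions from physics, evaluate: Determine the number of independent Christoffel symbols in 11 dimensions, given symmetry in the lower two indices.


Christoffel symbols Gamma^k_{ij} are symmetric in i,j, so there are d * d(d+1)/2 independent symbols.
d = 11
d(d+1)/2 = 11 * 12 / 2 = 66
Total = 11 * 66 = 726

726


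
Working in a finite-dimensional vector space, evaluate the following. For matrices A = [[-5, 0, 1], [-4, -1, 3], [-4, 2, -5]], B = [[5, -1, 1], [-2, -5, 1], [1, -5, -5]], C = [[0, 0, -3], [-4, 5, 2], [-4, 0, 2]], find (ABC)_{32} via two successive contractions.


(ABC)_{32} = sum_m (AB)_{3m} C_{m2}. First compute row 3 of AB.
(AB)_{31} = -4*5 + 2*-2 + -5*1 = -29
(AB)_{32} = -4*-1 + 2*-5 + -5*-5 = 19
(AB)_{33} = -4*1 + 2*1 + -5*-5 = 23
Now contract with column 2 of C:
(AB)_{31} * C_{12} = -29 * 0 = 0
(AB)_{32} * C_{22} = 19 * 5 = 95
(AB)_{33} * C_{32} = 23 * 0 = 0
(ABC)_{32} = 0 + 95 + 0 = 95

95


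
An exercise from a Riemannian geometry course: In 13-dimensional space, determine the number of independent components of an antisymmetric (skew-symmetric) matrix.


An antisymmetric rank-2 tensor satisfies A_{ij} = -A_{ji}, so diagonal entries are zero.
The independent components are the upper-triangular entries: C(n, 2) = n(n-1)/2.
n = 13
C(13, 2) = 13 * 12 / 2 = 156 / 2 = 78

78


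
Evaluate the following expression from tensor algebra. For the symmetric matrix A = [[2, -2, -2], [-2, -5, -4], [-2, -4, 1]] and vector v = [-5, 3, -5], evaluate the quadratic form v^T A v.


First compute Av:
(Av)_1 = 2*-5 + -2*3 + -2*-5 = -6
(Av)_2 = -2*-5 + -5*3 + -4*-5 = 15
(Av)_3 = -2*-5 + -4*3 + 1*-5 = -7
Av = [-6, 15, -7]
Then v^T (Av) = -5*-6 + 3*15 + -5*-7
= 30 + 45 + 35 = 110

110


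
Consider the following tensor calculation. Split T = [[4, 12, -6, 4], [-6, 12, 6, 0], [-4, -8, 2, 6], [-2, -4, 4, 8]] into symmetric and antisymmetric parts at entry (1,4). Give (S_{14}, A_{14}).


T_{14} = 4
T_{41} = -2
S_{14} = (4 + -2)/2 = 2/2 = 1
A_{14} = (4 - -2)/2 = 6/2 = 3
Check: S + A = 1 + 3 = 4 = T_{14}.

(1, 3)


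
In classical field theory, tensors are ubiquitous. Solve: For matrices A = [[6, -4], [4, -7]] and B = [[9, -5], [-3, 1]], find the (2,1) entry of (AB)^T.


(AB)^T_{ij} = (AB)_{ji} = sum_k A_{jk} B_{ki}.
For i=2, j=1 we need (AB)_{12}:
A_{11} * B_{12} = 6 * -5 = -30
A_{12} * B_{22} = -4 * 1 = -4
Sum = -30 + -4 = -34

-34


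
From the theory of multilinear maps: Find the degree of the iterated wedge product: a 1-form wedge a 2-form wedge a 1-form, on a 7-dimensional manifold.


The degree of a wedge product is the sum of the degrees of the individual forms.
Degrees: 1, 2, 1
Total degree = 1 + 2 + 1 = 4

4


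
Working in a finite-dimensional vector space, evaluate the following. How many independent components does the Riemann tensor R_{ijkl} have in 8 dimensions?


The Riemann tensor in d dimensions has d^2(d^2 - 1)/12 independent components.
d = 8, so d^2 = 64
d^2 - 1 = 63
d^2(d^2 - 1) = 64 * 63 = 4032
Divide by 12: 4032 / 12 = 336

336


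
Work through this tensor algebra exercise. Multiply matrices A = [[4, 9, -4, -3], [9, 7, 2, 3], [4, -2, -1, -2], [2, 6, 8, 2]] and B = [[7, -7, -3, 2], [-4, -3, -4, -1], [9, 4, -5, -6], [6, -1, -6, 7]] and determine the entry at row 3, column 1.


(AB)_{ij} = sum_k A_{ik} B_{kj}.
For i=3, j=1:
A_{31} * B_{11} = 4 * 7 = 28
A_{32} * B_{21} = -2 * -4 = 8
A_{33} * B_{31} = -1 * 9 = -9
A_{34} * B_{41} = -2 * 6 = -12
Sum = 28 + 8 + -9 + -12 = 15

15


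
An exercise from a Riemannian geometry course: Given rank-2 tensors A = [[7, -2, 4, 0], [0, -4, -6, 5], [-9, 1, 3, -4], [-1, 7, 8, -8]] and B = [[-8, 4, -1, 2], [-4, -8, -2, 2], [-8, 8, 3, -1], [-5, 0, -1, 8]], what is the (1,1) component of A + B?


Tensor addition is component-wise: (A + B)_{ij} = A_{ij} + B_{ij}.
A_{11} = 7
B_{11} = -8
(A + B)_{11} = 7 + -8 = -1

-1


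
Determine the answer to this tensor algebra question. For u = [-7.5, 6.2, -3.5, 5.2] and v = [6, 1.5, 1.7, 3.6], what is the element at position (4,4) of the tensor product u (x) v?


The outer product entry T_{ij} = u_i * v_j.
We need i=4, j=4.
u_4 = 5.2, v_4 = 3.6
T_{4,4} = 5.2 * 3.6 = 18.72

18.72


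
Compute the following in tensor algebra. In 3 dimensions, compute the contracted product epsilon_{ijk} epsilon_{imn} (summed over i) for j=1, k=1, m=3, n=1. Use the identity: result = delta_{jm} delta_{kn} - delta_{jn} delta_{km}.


Using the identity: epsilon_{ijk} epsilon_{imn} = delta_{jm} delta_{kn} - delta_{jn} delta_{km}.
delta_{13} = 0
delta_{11} = 1
delta_{11} = 1
delta_{13} = 0
Result = 0 * 1 - 1 * 0 = 0 - 0 = 0

0


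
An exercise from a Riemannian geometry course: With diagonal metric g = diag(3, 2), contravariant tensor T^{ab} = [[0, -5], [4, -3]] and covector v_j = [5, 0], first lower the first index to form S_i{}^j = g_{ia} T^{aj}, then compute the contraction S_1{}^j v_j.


Step 1: lower the first index. For a diagonal metric, g_{ia} T^{aj} = g_{ii} T^{ij} (no sum on i).
g_{11} = 3
S_1{}^1 = 3 * T^{11} = 3 * 0 = 0
S_1{}^2 = 3 * T^{12} = 3 * -5 = -15
Step 2: contract S_1{}^j with v_j.
S_1{}^1 * v_1 = 0 * 5 = 0
S_1{}^2 * v_2 = -15 * 0 = 0
Result = 0 + 0 = 0

0


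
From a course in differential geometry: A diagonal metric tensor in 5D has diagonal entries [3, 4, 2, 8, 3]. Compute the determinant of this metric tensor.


For a diagonal metric, the determinant is the product of diagonal entries.
Diagonal entries: 3, 4, 2, 8, 3
det(g) = 3 * 4 * 2 * 8 * 3 = 576

576


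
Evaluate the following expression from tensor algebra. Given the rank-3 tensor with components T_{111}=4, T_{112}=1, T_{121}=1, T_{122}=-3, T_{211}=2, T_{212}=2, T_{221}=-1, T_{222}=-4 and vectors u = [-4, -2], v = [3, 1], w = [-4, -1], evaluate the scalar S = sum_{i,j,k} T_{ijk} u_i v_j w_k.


S = sum over i,j,k of T_{ijk} u_i v_j w_k. Expanding all 8 terms:
T_{111}*u_1*v_1*w_1 = 4*-4*3*-4 = 192  (running total: 192)
T_{112}*u_1*v_1*w_2 = 1*-4*3*-1 = 12  (running total: 204)
T_{121}*u_1*v_2*w_1 = 1*-4*1*-4 = 16  (running total: 220)
T_{122}*u_1*v_2*w_2 = -3*-4*1*-1 = -12  (running total: 208)
T_{211}*u_2*v_1*w_1 = 2*-2*3*-4 = 48  (running total: 256)
T_{212}*u_2*v_1*w_2 = 2*-2*3*-1 = 12  (running total: 268)
T_{221}*u_2*v_2*w_1 = -1*-2*1*-4 = -8  (running total: 260)
T_{222}*u_2*v_2*w_2 = -4*-2*1*-1 = -8  (running total: 252)
S = 252

252


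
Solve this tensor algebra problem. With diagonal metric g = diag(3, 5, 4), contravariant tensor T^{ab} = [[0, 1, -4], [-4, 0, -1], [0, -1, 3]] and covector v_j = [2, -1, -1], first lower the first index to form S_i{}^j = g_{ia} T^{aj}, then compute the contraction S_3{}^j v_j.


Step 1: lower the first index. For a diagonal metric, g_{ia} T^{aj} = g_{ii} T^{ij} (no sum on i).
g_{33} = 4
S_3{}^1 = 4 * T^{31} = 4 * 0 = 0
S_3{}^2 = 4 * T^{32} = 4 * -1 = -4
S_3{}^3 = 4 * T^{33} = 4 * 3 = 12
Step 2: contract S_3{}^j with v_j.
S_3{}^1 * v_1 = 0 * 2 = 0
S_3{}^2 * v_2 = -4 * -1 = 4
S_3{}^3 * v_3 = 12 * -1 = -12
Result = 0 + 4 + -12 = -8

-8


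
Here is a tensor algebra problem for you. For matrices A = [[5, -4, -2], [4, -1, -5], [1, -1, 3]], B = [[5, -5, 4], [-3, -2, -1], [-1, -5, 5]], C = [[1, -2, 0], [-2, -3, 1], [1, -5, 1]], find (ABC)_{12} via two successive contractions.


(ABC)_{12} = sum_m (AB)_{1m} C_{m2}. First compute row 1 of AB.
(AB)_{11} = 5*5 + -4*-3 + -2*-1 = 39
(AB)_{12} = 5*-5 + -4*-2 + -2*-5 = -7
(AB)_{13} = 5*4 + -4*-1 + -2*5 = 14
Now contract with column 2 of C:
(AB)_{11} * C_{12} = 39 * -2 = -78
(AB)_{12} * C_{22} = -7 * -3 = 21
(AB)_{13} * C_{32} = 14 * -5 = -70
(ABC)_{12} = -78 + 21 + -70 = -127

-127


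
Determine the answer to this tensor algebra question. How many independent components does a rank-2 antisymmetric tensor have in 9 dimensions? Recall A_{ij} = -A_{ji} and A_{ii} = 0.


An antisymmetric rank-2 tensor satisfies A_{ij} = -A_{ji}, so diagonal entries are zero.
The independent components are the upper-triangular entries: C(n, 2) = n(n-1)/2.
n = 9
C(9, 2) = 9 * 8 / 2 = 72 / 2 = 36

36


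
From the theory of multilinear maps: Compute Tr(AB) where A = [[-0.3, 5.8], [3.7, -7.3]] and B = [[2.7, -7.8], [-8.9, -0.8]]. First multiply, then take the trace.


Tr(AB) = sum_i (AB)_{ii} where (AB)_{ii} = sum_k A_{ik} B_{ki}.
(AB)_{11} = -0.3*2.7 + 5.8*-8.9 = -52.43
(AB)_{22} = 3.7*-7.8 + -7.3*-0.8 = -23.02
Tr(AB) = -52.43 + -23.02 = -75.45

-75.45


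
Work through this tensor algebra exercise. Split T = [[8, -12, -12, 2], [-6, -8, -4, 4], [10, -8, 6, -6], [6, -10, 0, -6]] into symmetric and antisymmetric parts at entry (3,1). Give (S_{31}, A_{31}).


T_{31} = 10
T_{13} = -12
S_{31} = (10 + -12)/2 = -2/2 = -1
A_{31} = (10 - -12)/2 = 22/2 = 11
Check: S + A = -1 + 11 = 10 = T_{31}.

(-1, 11)


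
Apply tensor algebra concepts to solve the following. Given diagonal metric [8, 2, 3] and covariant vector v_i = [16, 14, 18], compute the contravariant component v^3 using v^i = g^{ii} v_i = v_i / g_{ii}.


To raise an index with a diagonal metric: v^i = v_i / g_{ii}.
For index 3: v_3 = 18, g_{33} = 3
v^3 = 18 / 3 = 6

6


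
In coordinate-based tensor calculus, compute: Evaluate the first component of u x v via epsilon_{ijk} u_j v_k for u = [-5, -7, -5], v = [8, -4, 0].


(u x v)_1 = sum_{j,k} epsilon_{1jk} u_j v_k. Only permutations of (1,2,3) contribute; the two non-zero terms are:
eps_{123} u_2 v_3 = 1 * -7 * 0 = 0
eps_{132} u_3 v_2 = -1 * -5 * -4 = -20
(u x v)_1 = -20

-20


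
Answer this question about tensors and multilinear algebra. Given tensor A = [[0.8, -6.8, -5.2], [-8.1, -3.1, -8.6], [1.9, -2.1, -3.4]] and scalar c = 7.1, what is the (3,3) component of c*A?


Scalar multiplication: (cA)_{ij} = c * A_{ij}.
c = 7.1
A_{33} = -3.4
(cA)_{33} = 7.1 * -3.4 = -24.14

-24.14


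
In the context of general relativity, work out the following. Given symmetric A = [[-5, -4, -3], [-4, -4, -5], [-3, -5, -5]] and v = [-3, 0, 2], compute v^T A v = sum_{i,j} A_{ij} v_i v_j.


First compute Av:
(Av)_1 = -5*-3 + -4*0 + -3*2 = 9
(Av)_2 = -4*-3 + -4*0 + -5*2 = 2
(Av)_3 = -3*-3 + -5*0 + -5*2 = -1
Av = [9, 2, -1]
Then v^T (Av) = -3*9 + 0*2 + 2*-1
= -27 + 0 + -2 = -29

-29


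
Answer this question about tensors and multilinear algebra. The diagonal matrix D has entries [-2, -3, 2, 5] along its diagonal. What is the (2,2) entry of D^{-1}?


For a diagonal matrix, the inverse has entries (D^{-1})_{ii} = 1/d_{ii}.
The diagonal entries are: d_{11} = -2, d_{22} = -3, d_{33} = 2, d_{44} = 5
We need (D^{-1})_{22} = 1/d_{22} = 1/-3 = -1/3

-1/3


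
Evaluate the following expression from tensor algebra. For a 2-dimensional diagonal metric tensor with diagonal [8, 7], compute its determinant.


For a diagonal metric, the determinant is the product of diagonal entries.
Diagonal entries: 8, 7
det(g) = 8 * 7 = 56

56


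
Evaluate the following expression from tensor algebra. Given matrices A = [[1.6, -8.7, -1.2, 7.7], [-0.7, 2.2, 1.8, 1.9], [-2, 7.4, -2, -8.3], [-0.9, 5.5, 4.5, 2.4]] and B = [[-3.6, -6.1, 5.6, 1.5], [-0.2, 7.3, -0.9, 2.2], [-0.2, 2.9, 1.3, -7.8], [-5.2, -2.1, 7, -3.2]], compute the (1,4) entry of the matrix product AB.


(AB)_{ij} = sum_k A_{ik} B_{kj}.
For i=1, j=4:
A_{11} * B_{14} = 1.6 * 1.5 = 2.4
A_{12} * B_{24} = -8.7 * 2.2 = -19.14
A_{13} * B_{34} = -1.2 * -7.8 = 9.36
A_{14} * B_{44} = 7.7 * -3.2 = -24.64
Sum = 2.4 + -19.14 + 9.36 + -24.64 = -32.02

-32.02


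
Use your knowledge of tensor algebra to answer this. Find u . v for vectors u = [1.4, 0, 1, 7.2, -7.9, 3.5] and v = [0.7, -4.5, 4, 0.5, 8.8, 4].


The inner product u . v = sum of u_i * v_i.
Term-by-term: 1.4 * 0.7, 0 * -4.5, 1 * 4, 7.2 * 0.5, -7.9 * 8.8, 3.5 * 4
Products: 0.98, 0, 4, 3.6, -69.52, 14
Sum = 0.98 + 0 + 4 + 3.6 + -69.52 + 14 = -46.94

-46.94


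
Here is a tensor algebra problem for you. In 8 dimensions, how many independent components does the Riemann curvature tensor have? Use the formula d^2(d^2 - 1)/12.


The Riemann tensor in d dimensions has d^2(d^2 - 1)/12 independent components.
d = 8, so d^2 = 64
d^2 - 1 = 63
d^2(d^2 - 1) = 64 * 63 = 4032
Divide by 12: 4032 / 12 = 336

336


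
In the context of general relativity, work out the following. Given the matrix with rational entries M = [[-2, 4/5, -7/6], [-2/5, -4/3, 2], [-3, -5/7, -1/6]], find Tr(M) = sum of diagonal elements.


The trace is the sum of diagonal entries.
Diagonal: M[1,1] = -2, M[2,2] = -4/3, M[3,3] = -1/6
Tr(M) = -2 + -4/3 + -1/6
Computing step by step:
After adding M[1,1]: -2
After adding M[2,2]: -10/3
After adding M[3,3]: -7/2
Tr(M) = -7/2

-7/2


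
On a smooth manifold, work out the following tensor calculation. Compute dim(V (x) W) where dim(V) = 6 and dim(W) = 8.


The dimension of a tensor product is the product of dimensions.
dim(V) = 6, dim(W) = 8
dim(V (x) W) = 6 * 8 = 48

48


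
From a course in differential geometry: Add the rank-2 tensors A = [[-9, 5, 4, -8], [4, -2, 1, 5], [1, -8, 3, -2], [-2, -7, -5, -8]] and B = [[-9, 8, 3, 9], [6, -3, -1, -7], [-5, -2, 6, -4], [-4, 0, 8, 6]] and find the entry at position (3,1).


Tensor addition is component-wise: (A + B)_{ij} = A_{ij} + B_{ij}.
A_{31} = 1
B_{31} = -5
(A + B)_{31} = 1 + -5 = -4

-4


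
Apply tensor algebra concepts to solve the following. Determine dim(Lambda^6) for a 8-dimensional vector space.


The dimension of the space of p-forms on an n-dimensional space is C(n, p).
n = 8, p = 6
C(8, 6) = 8! / (6! * 2!) = 28

28


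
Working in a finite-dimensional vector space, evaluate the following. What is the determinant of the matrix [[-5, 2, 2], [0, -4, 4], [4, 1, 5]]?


Expanding along the first row, det(A) = a11*M_11 - a12*M_12 + a13*M_13, where M_1j is the (1,j) minor.
Minor M_11 = -4*5 - 4*1 = -24
Minor M_12 = 0*5 - 4*4 = -16
Minor M_13 = 0*1 - -4*4 = 16
det = -5*(-24) - 2*(-16) + 2*(16)
    = 120 - -32 + 32
    = 184

184


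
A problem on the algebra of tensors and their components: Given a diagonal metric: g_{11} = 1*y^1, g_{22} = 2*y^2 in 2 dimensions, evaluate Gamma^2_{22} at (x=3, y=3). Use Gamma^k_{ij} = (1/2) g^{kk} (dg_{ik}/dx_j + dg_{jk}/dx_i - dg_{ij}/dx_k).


For a diagonal metric, Gamma^k_{ij} = (1/2) g^{kk} (dg_{ik}/dx_j + dg_{jk}/dx_i - dg_{ij}/dx_k).
The metric is diagonal, so g_{ab} = 0 for a != b.
At the given point: g_{11} = 3, g_{22} = 18
g^{22} = 1/18
dg_{22}/dx_2 = dg_{22}/dx_2 = 12
dg_{22}/dx_2 = dg_{22}/dx_2 = 12
dg_{22}/dx_2 = dg_{22}/dx_2 = 12
Numerator = 12 + 12 - 12 = 12
Gamma^2_{22} = 12 / (2 * 18) = 1/3

1/3


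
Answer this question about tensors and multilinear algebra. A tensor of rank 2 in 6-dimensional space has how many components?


The number of components of a rank-r tensor in d dimensions is d^r.
Here d = 6 and r = 2.
6^2 = 36

36


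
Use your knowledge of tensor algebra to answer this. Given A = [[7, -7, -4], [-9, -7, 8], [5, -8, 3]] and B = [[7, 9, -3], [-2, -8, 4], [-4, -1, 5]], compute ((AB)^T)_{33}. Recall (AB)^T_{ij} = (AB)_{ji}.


(AB)^T_{ij} = (AB)_{ji} = sum_k A_{jk} B_{ki}.
For i=3, j=3 we need (AB)_{33}:
A_{31} * B_{13} = 5 * -3 = -15
A_{32} * B_{23} = -8 * 4 = -32
A_{33} * B_{33} = 3 * 5 = 15
Sum = -15 + -32 + 15 = -32

-32


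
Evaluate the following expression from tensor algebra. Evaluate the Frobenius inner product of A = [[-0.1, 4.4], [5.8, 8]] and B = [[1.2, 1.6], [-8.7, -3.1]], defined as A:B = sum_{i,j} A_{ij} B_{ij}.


A:B = sum over all i,j of A_{ij} * B_{ij}.
Row 1: -0.1*1.2=-0.12, 4.4*1.6=7.04 => row sum = 6.92
Row 2: 5.8*-8.7=-50.46, 8*-3.1=-24.8 => row sum = -75.26
Total = 6.92 + -75.26 = -68.34

-68.34


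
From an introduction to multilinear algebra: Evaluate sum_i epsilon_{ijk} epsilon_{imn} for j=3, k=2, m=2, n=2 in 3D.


Using the identity: epsilon_{ijk} epsilon_{imn} = delta_{jm} delta_{kn} - delta_{jn} delta_{km}.
delta_{32} = 0
delta_{22} = 1
delta_{32} = 0
delta_{22} = 1
Result = 0 * 1 - 0 * 1 = 0 - 0 = 0

0


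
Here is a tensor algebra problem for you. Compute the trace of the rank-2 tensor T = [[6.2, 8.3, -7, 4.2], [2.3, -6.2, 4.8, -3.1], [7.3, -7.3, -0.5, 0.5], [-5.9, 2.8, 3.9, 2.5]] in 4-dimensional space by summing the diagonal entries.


The contraction (trace) of a rank-2 tensor is the sum of its diagonal elements.
Diagonal entries: A[1,1] = 6.2, A[2,2] = -6.2, A[3,3] = -0.5, A[4,4] = 2.5
Tr(A) = 6.2 + -6.2 + -0.5 + 2.5 = 2

2


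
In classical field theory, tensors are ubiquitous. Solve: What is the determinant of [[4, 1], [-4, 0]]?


For a 2x2 matrix [[a, b], [c, d]], det = a*d - b*c.
a = 4, b = 1, c = -4, d = 0
a*d = 4 * 0 = 0
b*c = 1 * -4 = -4
det = 0 - -4 = 4

4


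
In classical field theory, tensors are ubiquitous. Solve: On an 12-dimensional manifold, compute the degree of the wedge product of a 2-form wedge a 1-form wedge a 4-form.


The degree of a wedge product is the sum of the degrees of the individual forms.
Degrees: 2, 1, 4
Total degree = 2 + 1 + 4 = 7

7


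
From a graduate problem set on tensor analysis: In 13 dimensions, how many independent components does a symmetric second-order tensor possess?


A symmetric rank-2 tensor in d dimensions has d(d+1)/2 independent components.
d = 13
d(d+1)/2 = 13 * 14 / 2 = 182 / 2 = 91

91


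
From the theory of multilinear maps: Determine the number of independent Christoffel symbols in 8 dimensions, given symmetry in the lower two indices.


Christoffel symbols Gamma^k_{ij} are symmetric in i,j, so there are d * d(d+1)/2 independent symbols.
d = 8
d(d+1)/2 = 8 * 9 / 2 = 36
Total = 8 * 36 = 288

288


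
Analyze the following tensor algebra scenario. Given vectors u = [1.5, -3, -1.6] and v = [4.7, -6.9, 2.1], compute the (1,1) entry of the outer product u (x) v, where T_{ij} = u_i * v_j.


The outer product entry T_{ij} = u_i * v_j.
We need i=1, j=1.
u_1 = 1.5, v_1 = 4.7
T_{1,1} = 1.5 * 4.7 = 7.05

7.05


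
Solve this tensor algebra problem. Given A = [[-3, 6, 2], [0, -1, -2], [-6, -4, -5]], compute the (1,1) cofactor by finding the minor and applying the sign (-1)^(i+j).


To find cofactor C_{11}, delete row 1 and column 1.
The resulting 2x2 submatrix is: [[-1, -2], [-4, -5]]
Minor M_{11} = -1*-5 - -2*-4
  = 5 - 8 = -3
Sign = (-1)^(1+1) = (-1)^2 = 1
Cofactor C_{11} = 1 * -3 = -3

-3


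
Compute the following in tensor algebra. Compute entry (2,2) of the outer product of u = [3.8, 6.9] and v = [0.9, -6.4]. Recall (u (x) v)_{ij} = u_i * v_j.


The outer product entry T_{ij} = u_i * v_j.
We need i=2, j=2.
u_2 = 6.9, v_2 = -6.4
T_{2,2} = 6.9 * -6.4 = -44.16

-44.16


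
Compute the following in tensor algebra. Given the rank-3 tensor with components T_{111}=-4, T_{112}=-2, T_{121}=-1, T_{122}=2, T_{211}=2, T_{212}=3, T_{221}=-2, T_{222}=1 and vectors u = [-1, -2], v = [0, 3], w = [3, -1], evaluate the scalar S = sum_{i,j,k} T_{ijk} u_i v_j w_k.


S = sum over i,j,k of T_{ijk} u_i v_j w_k. Expanding all 8 terms:
T_{111}*u_1*v_1*w_1 = -4*-1*0*3 = 0  (running total: 0)
T_{112}*u_1*v_1*w_2 = -2*-1*0*-1 = 0  (running total: 0)
T_{121}*u_1*v_2*w_1 = -1*-1*3*3 = 9  (running total: 9)
T_{122}*u_1*v_2*w_2 = 2*-1*3*-1 = 6  (running total: 15)
T_{211}*u_2*v_1*w_1 = 2*-2*0*3 = 0  (running total: 15)
T_{212}*u_2*v_1*w_2 = 3*-2*0*-1 = 0  (running total: 15)
T_{221}*u_2*v_2*w_1 = -2*-2*3*3 = 36  (running total: 51)
T_{222}*u_2*v_2*w_2 = 1*-2*3*-1 = 6  (running total: 57)
S = 57

57


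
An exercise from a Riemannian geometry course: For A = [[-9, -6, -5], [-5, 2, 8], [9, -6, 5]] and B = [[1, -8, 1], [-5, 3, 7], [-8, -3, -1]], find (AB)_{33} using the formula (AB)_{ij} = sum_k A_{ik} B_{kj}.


(AB)_{ij} = sum_k A_{ik} B_{kj}.
For i=3, j=3:
A_{31} * B_{13} = 9 * 1 = 9
A_{32} * B_{23} = -6 * 7 = -42
A_{33} * B_{33} = 5 * -1 = -5
Sum = 9 + -42 + -5 = -38

-38


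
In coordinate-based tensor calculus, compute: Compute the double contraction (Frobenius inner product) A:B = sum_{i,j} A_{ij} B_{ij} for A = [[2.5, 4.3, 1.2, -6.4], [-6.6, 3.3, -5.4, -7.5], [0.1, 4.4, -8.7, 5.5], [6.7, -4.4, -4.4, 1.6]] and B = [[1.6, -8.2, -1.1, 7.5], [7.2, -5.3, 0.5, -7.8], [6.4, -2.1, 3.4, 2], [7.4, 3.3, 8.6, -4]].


A:B = sum over all i,j of A_{ij} * B_{ij}.
Row 1: 2.5*1.6=4, 4.3*-8.2=-35.26, 1.2*-1.1=-1.32, -6.4*7.5=-48 => row sum = -80.58
Row 2: -6.6*7.2=-47.52, 3.3*-5.3=-17.49, -5.4*0.5=-2.7, -7.5*-7.8=58.5 => row sum = -9.21
Row 3: 0.1*6.4=0.64, 4.4*-2.1=-9.24, -8.7*3.4=-29.58, 5.5*2=11 => row sum = -27.18
Row 4: 6.7*7.4=49.58, -4.4*3.3=-14.52, -4.4*8.6=-37.84, 1.6*-4=-6.4 => row sum = -9.18
Total = -80.58 + -9.21 + -27.18 + -9.18 = -126.15

-126.15


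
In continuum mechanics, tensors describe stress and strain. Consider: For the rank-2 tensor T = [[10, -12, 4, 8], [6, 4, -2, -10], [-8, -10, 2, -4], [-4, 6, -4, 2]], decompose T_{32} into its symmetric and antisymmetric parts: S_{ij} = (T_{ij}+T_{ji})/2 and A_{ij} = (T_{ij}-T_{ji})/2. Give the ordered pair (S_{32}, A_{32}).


T_{32} = -10
T_{23} = -2
S_{32} = (-10 + -2)/2 = -12/2 = -6
A_{32} = (-10 - -2)/2 = -8/2 = -4
Check: S + A = -6 + -4 = -10 = T_{32}.

(-6, -4)


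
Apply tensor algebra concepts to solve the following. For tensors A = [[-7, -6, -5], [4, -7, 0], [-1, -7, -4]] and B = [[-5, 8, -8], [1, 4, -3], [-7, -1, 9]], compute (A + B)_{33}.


Tensor addition is component-wise: (A + B)_{ij} = A_{ij} + B_{ij}.
A_{33} = -4
B_{33} = 9
(A + B)_{33} = -4 + 9 = 5

5


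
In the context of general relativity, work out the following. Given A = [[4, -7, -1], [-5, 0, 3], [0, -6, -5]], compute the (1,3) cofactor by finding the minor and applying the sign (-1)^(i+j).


To find cofactor C_{13}, delete row 1 and column 3.
The resulting 2x2 submatrix is: [[-5, 0], [0, -6]]
Minor M_{13} = -5*-6 - 0*0
  = 30 - 0 = 30
Sign = (-1)^(1+3) = (-1)^4 = 1
Cofactor C_{13} = 1 * 30 = 30

30


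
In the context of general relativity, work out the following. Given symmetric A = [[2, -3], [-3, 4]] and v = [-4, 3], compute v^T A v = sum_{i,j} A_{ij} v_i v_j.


First compute Av:
(Av)_1 = 2*-4 + -3*3 = -17
(Av)_2 = -3*-4 + 4*3 = 24
Av = [-17, 24]
Then v^T (Av) = -4*-17 + 3*24
= 68 + 72 = 140

140


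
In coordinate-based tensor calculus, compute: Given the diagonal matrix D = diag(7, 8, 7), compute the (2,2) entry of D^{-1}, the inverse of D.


For a diagonal matrix, the inverse has entries (D^{-1})_{ii} = 1/d_{ii}.
The diagonal entries are: d_{11} = 7, d_{22} = 8, d_{33} = 7
We need (D^{-1})_{22} = 1/d_{22} = 1/8 = 1/8

1/8


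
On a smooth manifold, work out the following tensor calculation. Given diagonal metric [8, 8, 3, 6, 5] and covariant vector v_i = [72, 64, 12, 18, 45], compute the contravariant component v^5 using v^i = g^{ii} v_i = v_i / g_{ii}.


To raise an index with a diagonal metric: v^i = v_i / g_{ii}.
For index 5: v_5 = 45, g_{55} = 5
v^5 = 45 / 5 = 9

9


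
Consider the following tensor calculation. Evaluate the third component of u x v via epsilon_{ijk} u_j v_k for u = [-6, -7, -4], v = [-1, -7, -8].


(u x v)_3 = sum_{j,k} epsilon_{3jk} u_j v_k. Only permutations of (1,2,3) contribute; the two non-zero terms are:
eps_{312} u_1 v_2 = 1 * -6 * -7 = 42
eps_{321} u_2 v_1 = -1 * -7 * -1 = -7
(u x v)_3 = 35

35


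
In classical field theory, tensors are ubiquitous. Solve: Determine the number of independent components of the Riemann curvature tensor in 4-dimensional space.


The Riemann tensor in d dimensions has d^2(d^2 - 1)/12 independent components.
d = 4, so d^2 = 16
d^2 - 1 = 15
d^2(d^2 - 1) = 16 * 15 = 240
Divide by 12: 240 / 12 = 20

20


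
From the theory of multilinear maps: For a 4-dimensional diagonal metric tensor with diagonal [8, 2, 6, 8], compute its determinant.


For a diagonal metric, the determinant is the product of diagonal entries.
Diagonal entries: 8, 2, 6, 8
det(g) = 8 * 2 * 6 * 8 = 768

768


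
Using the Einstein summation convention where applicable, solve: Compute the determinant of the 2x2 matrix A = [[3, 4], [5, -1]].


For a 2x2 matrix [[a, b], [c, d]], det = a*d - b*c.
a = 3, b = 4, c = 5, d = -1
a*d = 3 * -1 = -3
b*c = 4 * 5 = 20
det = -3 - 20 = -23

-23


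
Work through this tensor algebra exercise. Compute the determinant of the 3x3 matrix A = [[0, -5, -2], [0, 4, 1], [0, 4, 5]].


Expanding along the first row, det(A) = a11*M_11 - a12*M_12 + a13*M_13, where M_1j is the (1,j) minor.
Minor M_11 = 4*5 - 1*4 = 16
Minor M_12 = 0*5 - 1*0 = 0
Minor M_13 = 0*4 - 4*0 = 0
det = 0*(16) - -5*(0) + -2*(0)
    = 0 - 0 + 0
    = 0

0


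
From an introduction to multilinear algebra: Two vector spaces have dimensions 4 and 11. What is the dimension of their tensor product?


The dimension of a tensor product is the product of dimensions.
dim(V) = 4, dim(W) = 11
dim(V (x) W) = 4 * 11 = 44

44


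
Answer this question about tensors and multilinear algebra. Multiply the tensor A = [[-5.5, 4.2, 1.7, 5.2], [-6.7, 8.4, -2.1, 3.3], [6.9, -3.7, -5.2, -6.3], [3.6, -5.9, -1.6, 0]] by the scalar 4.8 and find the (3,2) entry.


Scalar multiplication: (cA)_{ij} = c * A_{ij}.
c = 4.8
A_{32} = -3.7
(cA)_{32} = 4.8 * -3.7 = -17.76

-17.76


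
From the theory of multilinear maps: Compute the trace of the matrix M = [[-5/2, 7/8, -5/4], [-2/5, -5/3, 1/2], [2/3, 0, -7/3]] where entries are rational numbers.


The trace is the sum of diagonal entries.
Diagonal: M[1,1] = -5/2, M[2,2] = -5/3, M[3,3] = -7/3
Tr(M) = -5/2 + -5/3 + -7/3
Computing step by step:
After adding M[1,1]: -5/2
After adding M[2,2]: -25/6
After adding M[3,3]: -13/2
Tr(M) = -13/2

-13/2


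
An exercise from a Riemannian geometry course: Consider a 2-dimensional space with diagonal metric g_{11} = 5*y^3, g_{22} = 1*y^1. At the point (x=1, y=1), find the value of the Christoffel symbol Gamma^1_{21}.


For a diagonal metric, Gamma^k_{ij} = (1/2) g^{kk} (dg_{ik}/dx_j + dg_{jk}/dx_i - dg_{ij}/dx_k).
The metric is diagonal, so g_{ab} = 0 for a != b.
At the given point: g_{11} = 5, g_{22} = 1
g^{11} = 1/5
dg_{21}/dx_1 = 0 (off-diagonal)
dg_{11}/dx_2 = dg_{11}/dx_2 = 15
dg_{21}/dx_1 = 0 (off-diagonal)
Numerator = 0 + 15 - 0 = 15
Gamma^1_{21} = 15 / (2 * 5) = 3/2

3/2


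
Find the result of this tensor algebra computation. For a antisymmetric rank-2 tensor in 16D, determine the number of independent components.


A antisymmetric rank-2 tensor in d dimensions has d(d-1)/2 independent components.
d = 16
d(d-1)/2 = 16 * 15 / 2 = 240 / 2 = 120

120


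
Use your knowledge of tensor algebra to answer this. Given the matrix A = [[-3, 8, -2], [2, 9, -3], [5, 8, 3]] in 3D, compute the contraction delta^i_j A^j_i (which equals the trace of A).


The contraction (trace) of a rank-2 tensor is the sum of its diagonal elements.
Diagonal entries: A[1,1] = -3, A[2,2] = 9, A[3,3] = 3
Tr(A) = -3 + 9 + 3 = 9

9


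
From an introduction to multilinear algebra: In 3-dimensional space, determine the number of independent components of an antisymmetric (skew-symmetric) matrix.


An antisymmetric rank-2 tensor satisfies A_{ij} = -A_{ji}, so diagonal entries are zero.
The independent components are the upper-triangular entries: C(n, 2) = n(n-1)/2.
n = 3
C(3, 2) = 3 * 2 / 2 = 6 / 2 = 3

3


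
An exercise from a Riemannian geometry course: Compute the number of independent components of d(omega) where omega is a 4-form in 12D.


The exterior derivative of a p-form is a (p+1)-form.
Its number of independent components is C(n, p+1).
n = 12, p+1 = 5
C(12, 5) = 792

792


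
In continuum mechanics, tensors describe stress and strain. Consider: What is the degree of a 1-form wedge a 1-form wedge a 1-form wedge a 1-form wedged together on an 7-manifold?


The degree of a wedge product is the sum of the degrees of the individual forms.
Degrees: 1, 1, 1, 1
Total degree = 1 + 1 + 1 + 1 = 4

4


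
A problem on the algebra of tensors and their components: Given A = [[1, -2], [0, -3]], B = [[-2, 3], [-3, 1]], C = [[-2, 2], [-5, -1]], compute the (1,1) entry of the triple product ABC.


(ABC)_{11} = sum_m (AB)_{1m} C_{m1}. First compute row 1 of AB.
(AB)_{11} = 1*-2 + -2*-3 = 4
(AB)_{12} = 1*3 + -2*1 = 1
Now contract with column 1 of C:
(AB)_{11} * C_{11} = 4 * -2 = -8
(AB)_{12} * C_{21} = 1 * -5 = -5
(ABC)_{11} = -8 + -5 = -13

-13


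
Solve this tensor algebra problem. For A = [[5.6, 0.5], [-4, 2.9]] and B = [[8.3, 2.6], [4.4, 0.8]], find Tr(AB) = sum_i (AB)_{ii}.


Tr(AB) = sum_i (AB)_{ii} where (AB)_{ii} = sum_k A_{ik} B_{ki}.
(AB)_{11} = 5.6*8.3 + 0.5*4.4 = 48.68
(AB)_{22} = -4*2.6 + 2.9*0.8 = -8.08
Tr(AB) = 48.68 + -8.08 = 40.6

40.6


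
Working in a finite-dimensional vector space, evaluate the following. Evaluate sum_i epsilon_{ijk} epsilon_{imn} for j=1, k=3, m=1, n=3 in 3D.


Using the identity: epsilon_{ijk} epsilon_{imn} = delta_{jm} delta_{kn} - delta_{jn} delta_{km}.
delta_{11} = 1
delta_{33} = 1
delta_{13} = 0
delta_{31} = 0
Result = 1 * 1 - 0 * 0 = 1 - 0 = 1

1


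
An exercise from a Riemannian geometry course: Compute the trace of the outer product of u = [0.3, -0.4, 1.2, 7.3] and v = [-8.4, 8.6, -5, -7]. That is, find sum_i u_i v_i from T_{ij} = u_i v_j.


The outer product gives T_{ij} = u_i v_j.
The trace (contraction) is Tr(T) = sum_i T_{ii} = sum_i u_i v_i.
Diagonal entries:
T_{11} = u_1 * v_1 = 0.3 * -8.4 = -2.52
T_{22} = u_2 * v_2 = -0.4 * 8.6 = -3.44
T_{33} = u_3 * v_3 = 1.2 * -5 = -6
T_{44} = u_4 * v_4 = 7.3 * -7 = -51.1
Tr(T) = -2.52 + -3.44 + -6 + -51.1 = -63.06

-63.06


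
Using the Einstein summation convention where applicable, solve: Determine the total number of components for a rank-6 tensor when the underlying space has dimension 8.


The number of components of a rank-r tensor in d dimensions is d^r.
Here d = 8 and r = 6.
8^6 = 262144

262144


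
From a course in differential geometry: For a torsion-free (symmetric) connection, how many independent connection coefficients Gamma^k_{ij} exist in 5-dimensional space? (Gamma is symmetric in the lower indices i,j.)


Christoffel symbols Gamma^k_{ij} are symmetric in i,j, so there are d * d(d+1)/2 independent symbols.
d = 5
d(d+1)/2 = 5 * 6 / 2 = 15
Total = 5 * 15 = 75

75


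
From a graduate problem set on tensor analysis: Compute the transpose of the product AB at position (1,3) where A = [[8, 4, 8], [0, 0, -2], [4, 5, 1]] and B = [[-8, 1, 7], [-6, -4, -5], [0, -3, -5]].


(AB)^T_{ij} = (AB)_{ji} = sum_k A_{jk} B_{ki}.
For i=1, j=3 we need (AB)_{31}:
A_{31} * B_{11} = 4 * -8 = -32
A_{32} * B_{21} = 5 * -6 = -30
A_{33} * B_{31} = 1 * 0 = 0
Sum = -32 + -30 + 0 = -62

-62


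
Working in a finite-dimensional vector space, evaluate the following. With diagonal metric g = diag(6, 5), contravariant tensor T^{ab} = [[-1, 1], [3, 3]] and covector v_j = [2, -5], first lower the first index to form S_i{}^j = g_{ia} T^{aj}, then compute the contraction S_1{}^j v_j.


Step 1: lower the first index. For a diagonal metric, g_{ia} T^{aj} = g_{ii} T^{ij} (no sum on i).
g_{11} = 6
S_1{}^1 = 6 * T^{11} = 6 * -1 = -6
S_1{}^2 = 6 * T^{12} = 6 * 1 = 6
Step 2: contract S_1{}^j with v_j.
S_1{}^1 * v_1 = -6 * 2 = -12
S_1{}^2 * v_2 = 6 * -5 = -30
Result = -12 + -30 = -42

-42


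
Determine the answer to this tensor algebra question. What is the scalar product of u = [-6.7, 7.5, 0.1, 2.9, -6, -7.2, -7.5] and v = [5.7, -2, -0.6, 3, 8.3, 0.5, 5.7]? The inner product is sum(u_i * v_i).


The inner product u . v = sum of u_i * v_i.
Term-by-term: -6.7 * 5.7, 7.5 * -2, 0.1 * -0.6, 2.9 * 3, -6 * 8.3, -7.2 * 0.5, -7.5 * 5.7
Products: -38.19, -15, -0.06, 8.7, -49.8, -3.6, -42.75
Sum = -38.19 + -15 + -0.06 + 8.7 + -49.8 + -3.6 + -42.75 = -140.7

-140.7


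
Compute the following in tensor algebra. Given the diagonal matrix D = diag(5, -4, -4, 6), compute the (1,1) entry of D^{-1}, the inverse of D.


For a diagonal matrix, the inverse has entries (D^{-1})_{ii} = 1/d_{ii}.
The diagonal entries are: d_{11} = 5, d_{22} = -4, d_{33} = -4, d_{44} = 6
We need (D^{-1})_{11} = 1/d_{11} = 1/5 = 1/5

1/5


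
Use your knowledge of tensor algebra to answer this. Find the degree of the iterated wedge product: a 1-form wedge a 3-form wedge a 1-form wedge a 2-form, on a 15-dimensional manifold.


The degree of a wedge product is the sum of the degrees of the individual forms.
Degrees: 1, 3, 1, 2
Total degree = 1 + 3 + 1 + 2 = 7

7


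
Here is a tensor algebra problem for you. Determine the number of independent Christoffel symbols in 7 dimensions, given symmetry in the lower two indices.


Christoffel symbols Gamma^k_{ij} are symmetric in i,j, so there are d * d(d+1)/2 independent symbols.
d = 7
d(d+1)/2 = 7 * 8 / 2 = 28
Total = 7 * 28 = 196

196


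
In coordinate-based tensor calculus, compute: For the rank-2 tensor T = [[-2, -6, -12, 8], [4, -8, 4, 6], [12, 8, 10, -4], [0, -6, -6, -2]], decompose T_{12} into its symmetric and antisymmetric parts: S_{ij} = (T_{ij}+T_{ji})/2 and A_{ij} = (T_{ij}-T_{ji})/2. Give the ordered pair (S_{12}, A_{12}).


T_{12} = -6
T_{21} = 4
S_{12} = (-6 + 4)/2 = -2/2 = -1
A_{12} = (-6 - 4)/2 = -10/2 = -5
Check: S + A = -1 + -5 = -6 = T_{12}.

(-1, -5)


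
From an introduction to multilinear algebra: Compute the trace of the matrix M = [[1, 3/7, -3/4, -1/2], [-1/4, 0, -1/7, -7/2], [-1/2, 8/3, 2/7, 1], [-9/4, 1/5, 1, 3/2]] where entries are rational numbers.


The trace is the sum of diagonal entries.
Diagonal: M[1,1] = 1, M[2,2] = 0, M[3,3] = 2/7, M[4,4] = 3/2
Tr(M) = 1 + 0 + 2/7 + 3/2
Computing step by step:
After adding M[1,1]: 1
After adding M[2,2]: 1
After adding M[3,3]: 9/7
After adding M[4,4]: 39/14
Tr(M) = 39/14

39/14


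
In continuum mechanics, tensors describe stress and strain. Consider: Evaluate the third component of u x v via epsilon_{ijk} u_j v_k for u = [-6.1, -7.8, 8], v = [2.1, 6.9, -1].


(u x v)_3 = sum_{j,k} epsilon_{3jk} u_j v_k. Only permutations of (1,2,3) contribute; the two non-zero terms are:
eps_{312} u_1 v_2 = 1 * -6.1 * 6.9 = -42.09
eps_{321} u_2 v_1 = -1 * -7.8 * 2.1 = 16.38
(u x v)_3 = -25.71

-25.71


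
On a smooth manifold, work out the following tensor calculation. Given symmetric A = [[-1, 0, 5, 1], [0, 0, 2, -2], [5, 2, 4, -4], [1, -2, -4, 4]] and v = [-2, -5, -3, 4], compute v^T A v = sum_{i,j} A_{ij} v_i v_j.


First compute Av:
(Av)_1 = -1*-2 + 0*-5 + 5*-3 + 1*4 = -9
(Av)_2 = 0*-2 + 0*-5 + 2*-3 + -2*4 = -14
(Av)_3 = 5*-2 + 2*-5 + 4*-3 + -4*4 = -48
(Av)_4 = 1*-2 + -2*-5 + -4*-3 + 4*4 = 36
Av = [-9, -14, -48, 36]
Then v^T (Av) = -2*-9 + -5*-14 + -3*-48 + 4*36
= 18 + 70 + 144 + 144 = 376

376


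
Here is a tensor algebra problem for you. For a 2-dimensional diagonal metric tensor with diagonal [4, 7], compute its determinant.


For a diagonal metric, the determinant is the product of diagonal entries.
Diagonal entries: 4, 7
det(g) = 4 * 7 = 28

28


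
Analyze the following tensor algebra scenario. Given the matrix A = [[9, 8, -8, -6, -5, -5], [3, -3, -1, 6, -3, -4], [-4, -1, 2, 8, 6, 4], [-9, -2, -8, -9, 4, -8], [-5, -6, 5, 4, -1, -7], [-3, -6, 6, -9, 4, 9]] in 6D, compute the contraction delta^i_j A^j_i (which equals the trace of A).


The contraction (trace) of a rank-2 tensor is the sum of its diagonal elements.
Diagonal entries: A[1,1] = 9, A[2,2] = -3, A[3,3] = 2, A[4,4] = -9, A[5,5] = -1, A[6,6] = 9
Tr(A) = 9 + -3 + 2 + -9 + -1 + 9 = 7

7


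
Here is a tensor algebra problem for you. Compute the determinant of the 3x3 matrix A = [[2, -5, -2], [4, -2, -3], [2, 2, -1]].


Expanding along the first row, det(A) = a11*M_11 - a12*M_12 + a13*M_13, where M_1j is the (1,j) minor.
Minor M_11 = -2*-1 - -3*2 = 8
Minor M_12 = 4*-1 - -3*2 = 2
Minor M_13 = 4*2 - -2*2 = 12
det = 2*(8) - -5*(2) + -2*(12)
    = 16 - -10 + -24
    = 2

2


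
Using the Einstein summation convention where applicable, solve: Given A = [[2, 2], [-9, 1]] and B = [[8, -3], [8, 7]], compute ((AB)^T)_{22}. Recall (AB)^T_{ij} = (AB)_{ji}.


(AB)^T_{ij} = (AB)_{ji} = sum_k A_{jk} B_{ki}.
For i=2, j=2 we need (AB)_{22}:
A_{21} * B_{12} = -9 * -3 = 27
A_{22} * B_{22} = 1 * 7 = 7
Sum = 27 + 7 = 34

34


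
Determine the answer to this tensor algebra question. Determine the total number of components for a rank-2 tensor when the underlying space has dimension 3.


The number of components of a rank-r tensor in d dimensions is d^r.
Here d = 3 and r = 2.
3^2 = 9

9


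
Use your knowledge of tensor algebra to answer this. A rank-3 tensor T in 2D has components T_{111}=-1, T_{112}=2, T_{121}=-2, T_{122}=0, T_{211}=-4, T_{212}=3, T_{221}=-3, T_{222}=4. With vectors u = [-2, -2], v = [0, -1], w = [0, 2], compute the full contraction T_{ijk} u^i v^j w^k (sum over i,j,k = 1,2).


S = sum over i,j,k of T_{ijk} u_i v_j w_k. Expanding all 8 terms:
T_{111}*u_1*v_1*w_1 = -1*-2*0*0 = 0  (running total: 0)
T_{112}*u_1*v_1*w_2 = 2*-2*0*2 = 0  (running total: 0)
T_{121}*u_1*v_2*w_1 = -2*-2*-1*0 = 0  (running total: 0)
T_{122}*u_1*v_2*w_2 = 0*-2*-1*2 = 0  (running total: 0)
T_{211}*u_2*v_1*w_1 = -4*-2*0*0 = 0  (running total: 0)
T_{212}*u_2*v_1*w_2 = 3*-2*0*2 = 0  (running total: 0)
T_{221}*u_2*v_2*w_1 = -3*-2*-1*0 = 0  (running total: 0)
T_{222}*u_2*v_2*w_2 = 4*-2*-1*2 = 16  (running total: 16)
S = 16

16


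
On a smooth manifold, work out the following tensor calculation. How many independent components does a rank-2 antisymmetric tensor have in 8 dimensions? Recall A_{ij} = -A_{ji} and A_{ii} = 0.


An antisymmetric rank-2 tensor satisfies A_{ij} = -A_{ji}, so diagonal entries are zero.
The independent components are the upper-triangular entries: C(n, 2) = n(n-1)/2.
n = 8
C(8, 2) = 8 * 7 / 2 = 56 / 2 = 28

28
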